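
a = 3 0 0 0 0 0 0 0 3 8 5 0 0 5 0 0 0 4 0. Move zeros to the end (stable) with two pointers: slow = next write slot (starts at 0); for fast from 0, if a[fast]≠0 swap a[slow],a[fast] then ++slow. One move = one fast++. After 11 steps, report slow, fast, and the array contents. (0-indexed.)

slow=0 fast=0: a[fast]=3≠0 swap→a[0]=3, slow++,fast++
slow=1 fast=1: a[fast]=0, fast++
slow=1 fast=2: a[fast]=0, fast++
slow=1 fast=3: a[fast]=0, fast++
slow=1 fast=4: a[fast]=0, fast++
slow=1 fast=5: a[fast]=0, fast++
slow=1 fast=6: a[fast]=0, fast++
slow=1 fast=7: a[fast]=0, fast++
slow=1 fast=8: a[fast]=3≠0 swap→a[1]=3, slow++,fast++
slow=2 fast=9: a[fast]=8≠0 swap→a[2]=8, slow++,fast++
slow=3 fast=10: a[fast]=5≠0 swap→a[3]=5, slow++,fast++

slow=4, fast=11, a=[3, 3, 8, 5, 0, 0, 0, 0, 0, 0, 0, 0, 0, 5, 0, 0, 0, 4, 0]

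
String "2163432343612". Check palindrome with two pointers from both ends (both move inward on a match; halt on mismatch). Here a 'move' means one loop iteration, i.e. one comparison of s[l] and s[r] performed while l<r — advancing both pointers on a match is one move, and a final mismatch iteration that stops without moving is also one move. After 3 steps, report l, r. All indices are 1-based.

l=4, r=10

l=1 r=13: '2'=='2', l++,r--
l=2 r=12: '1'=='1', l++,r--
l=3 r=11: '6'=='6', l++,r--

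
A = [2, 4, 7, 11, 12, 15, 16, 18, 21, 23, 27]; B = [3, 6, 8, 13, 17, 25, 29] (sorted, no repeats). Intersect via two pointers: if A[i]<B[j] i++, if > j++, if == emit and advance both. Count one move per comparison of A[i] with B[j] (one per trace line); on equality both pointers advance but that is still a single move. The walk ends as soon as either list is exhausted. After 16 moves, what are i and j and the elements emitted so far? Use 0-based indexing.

i=10, j=6, emitted=[]

i=0 j=0: 2<3, i++
i=1 j=0: 4>3, j++
i=1 j=1: 4<6, i++
i=2 j=1: 7>6, j++
i=2 j=2: 7<8, i++
i=3 j=2: 11>8, j++
i=3 j=3: 11<13, i++
i=4 j=3: 12<13, i++
i=5 j=3: 15>13, j++
i=5 j=4: 15<17, i++
i=6 j=4: 16<17, i++
i=7 j=4: 18>17, j++
i=7 j=5: 18<25, i++
i=8 j=5: 21<25, i++
i=9 j=5: 23<25, i++
i=10 j=5: 27>25, j++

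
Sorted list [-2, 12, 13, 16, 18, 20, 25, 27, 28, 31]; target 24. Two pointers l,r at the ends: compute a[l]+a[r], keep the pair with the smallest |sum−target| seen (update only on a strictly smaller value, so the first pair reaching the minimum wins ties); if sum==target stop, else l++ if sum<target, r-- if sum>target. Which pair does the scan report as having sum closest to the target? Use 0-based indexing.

pair (-2, 27) with sum 25 (|Δ|=1)

[0,9] -2+31=29 d=5 * → r--
[0,8] -2+28=26 d=2 * → r--
[0,7] -2+27=25 d=1 * → r--
[0,6] -2+25=23 d=1 → l++
[1,6] 12+25=37 d=13 → r--
[1,5] 12+20=32 d=8 → r--
[1,4] 12+18=30 d=6 → r--
[1,3] 12+16=28 d=4 → r--
[1,2] 12+13=25 d=1 → r--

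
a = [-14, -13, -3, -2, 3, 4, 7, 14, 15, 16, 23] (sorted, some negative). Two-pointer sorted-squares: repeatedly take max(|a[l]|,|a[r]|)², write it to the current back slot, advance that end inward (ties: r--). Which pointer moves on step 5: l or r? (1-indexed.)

l

[1,11] |-14|<=|23| out[11]=529 → r--
[1,10] |-14|<=|16| out[10]=256 → r--
[1,9] |-14|<=|15| out[9]=225 → r--
[1,8] |-14|<=|14| out[8]=196 → r--
[1,7] |-14|>|7| out[7]=196 → l++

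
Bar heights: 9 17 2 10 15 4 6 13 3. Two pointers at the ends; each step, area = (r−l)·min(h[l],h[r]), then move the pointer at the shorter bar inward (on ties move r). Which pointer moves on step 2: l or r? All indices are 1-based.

l=1 r=9: min(9,3)*8=24 best=24 *, r--
l=1 r=8: min(9,13)*7=63 best=63 *, l++

l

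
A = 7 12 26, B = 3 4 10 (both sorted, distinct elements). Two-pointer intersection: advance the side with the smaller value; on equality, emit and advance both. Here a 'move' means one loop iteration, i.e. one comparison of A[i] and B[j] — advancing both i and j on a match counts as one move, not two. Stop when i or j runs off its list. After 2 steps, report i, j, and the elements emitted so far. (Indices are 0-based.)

i=0, j=2, emitted=[]

i=0 j=0: 7>3, j++
i=0 j=1: 7>4, j++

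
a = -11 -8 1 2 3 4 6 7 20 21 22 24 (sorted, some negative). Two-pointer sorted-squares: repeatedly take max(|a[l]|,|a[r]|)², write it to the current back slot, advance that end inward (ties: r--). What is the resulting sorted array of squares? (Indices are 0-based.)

[0,11] |-11|<=|24| out[11]=576 → r--
[0,10] |-11|<=|22| out[10]=484 → r--
[0,9] |-11|<=|21| out[9]=441 → r--
[0,8] |-11|<=|20| out[8]=400 → r--
[0,7] |-11|>|7| out[7]=121 → l++
[1,7] |-8|>|7| out[6]=64 → l++
[2,7] |1|<=|7| out[5]=49 → r--
[2,6] |1|<=|6| out[4]=36 → r--
[2,5] |1|<=|4| out[3]=16 → r--
[2,4] |1|<=|3| out[2]=9 → r--
[2,3] |1|<=|2| out[1]=4 → r--
[2,2] |1|<=|1| out[0]=1 → r--

[1, 4, 9, 16, 36, 49, 64, 121, 400, 441, 484, 576]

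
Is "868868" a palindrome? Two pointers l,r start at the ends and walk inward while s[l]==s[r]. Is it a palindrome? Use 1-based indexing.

[1,6] '8'=='8' → l++,r--
[2,5] '6'=='6' → l++,r--
[3,4] '8'=='8' → l++,r--

palindrome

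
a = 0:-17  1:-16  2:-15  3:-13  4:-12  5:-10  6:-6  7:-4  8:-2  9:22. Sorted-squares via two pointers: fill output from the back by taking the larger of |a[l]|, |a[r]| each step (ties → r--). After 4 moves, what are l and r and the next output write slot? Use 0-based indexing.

[0,9] |-17|<=|22| out[9]=484 → r--
[0,8] |-17|>|-2| out[8]=289 → l++
[1,8] |-16|>|-2| out[7]=256 → l++
[2,8] |-15|>|-2| out[6]=225 → l++

l=3, r=8, next write slot=5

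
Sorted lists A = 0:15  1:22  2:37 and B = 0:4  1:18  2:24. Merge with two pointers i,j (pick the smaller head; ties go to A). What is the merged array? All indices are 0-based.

i=0 j=0: A[i]=15>B[j]=4 take 4, j++
i=0 j=1: A[i]=15<=B[j]=18 take 15, i++
i=1 j=1: A[i]=22>B[j]=18 take 18, j++
i=1 j=2: A[i]=22<=B[j]=24 take 22, i++
i=2 j=2: A[i]=37>B[j]=24 take 24, j++
i=2 j=3: B done, take A[i]=37, i++

[4, 15, 18, 22, 24, 37]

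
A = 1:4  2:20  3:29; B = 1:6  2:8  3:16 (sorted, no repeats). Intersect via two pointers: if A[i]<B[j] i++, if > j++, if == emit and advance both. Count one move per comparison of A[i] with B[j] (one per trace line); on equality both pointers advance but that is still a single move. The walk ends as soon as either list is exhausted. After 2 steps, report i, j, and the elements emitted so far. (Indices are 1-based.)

i=2, j=2, emitted=[]

[i=1,j=1] 4<6 → i++
[i=2,j=1] 20>6 → j++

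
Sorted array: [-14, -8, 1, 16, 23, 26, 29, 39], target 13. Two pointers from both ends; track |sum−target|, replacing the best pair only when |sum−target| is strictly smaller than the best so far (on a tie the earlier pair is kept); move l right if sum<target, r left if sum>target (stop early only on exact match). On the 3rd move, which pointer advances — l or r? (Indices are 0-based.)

l

l=0 r=7: -14+39=25 d=12 *, r--
l=0 r=6: -14+29=15 d=2 *, r--
l=0 r=5: -14+26=12 d=1 *, l++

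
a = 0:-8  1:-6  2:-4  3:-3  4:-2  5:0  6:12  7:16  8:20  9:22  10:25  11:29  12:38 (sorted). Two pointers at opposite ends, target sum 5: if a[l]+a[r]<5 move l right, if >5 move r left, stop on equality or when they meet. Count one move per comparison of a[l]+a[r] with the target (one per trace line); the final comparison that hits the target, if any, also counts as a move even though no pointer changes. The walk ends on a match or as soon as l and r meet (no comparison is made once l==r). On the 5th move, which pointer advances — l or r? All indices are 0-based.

r

l=0 r=12: -8+38=30 >5, r--
l=0 r=11: -8+29=21 >5, r--
l=0 r=10: -8+25=17 >5, r--
l=0 r=9: -8+22=14 >5, r--
l=0 r=8: -8+20=12 >5, r--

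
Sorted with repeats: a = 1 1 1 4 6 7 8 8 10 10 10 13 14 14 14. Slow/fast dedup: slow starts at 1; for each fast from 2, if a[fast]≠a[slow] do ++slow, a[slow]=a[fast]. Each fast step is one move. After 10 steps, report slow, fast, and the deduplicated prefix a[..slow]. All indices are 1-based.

slow=6, fast=12, prefix=[1, 4, 6, 7, 8, 10]

(s=1,f=2) a[fast]=1=a[slow] dup → fast++
(s=1,f=3) a[fast]=1=a[slow] dup → fast++
(s=1,f=4) a[fast]=4≠a[slow]=1 write a[2]=4 → slow++,fast++
(s=2,f=5) a[fast]=6≠a[slow]=4 write a[3]=6 → slow++,fast++
(s=3,f=6) a[fast]=7≠a[slow]=6 write a[4]=7 → slow++,fast++
(s=4,f=7) a[fast]=8≠a[slow]=7 write a[5]=8 → slow++,fast++
(s=5,f=8) a[fast]=8=a[slow] dup → fast++
(s=5,f=9) a[fast]=10≠a[slow]=8 write a[6]=10 → slow++,fast++
(s=6,f=10) a[fast]=10=a[slow] dup → fast++
(s=6,f=11) a[fast]=10=a[slow] dup → fast++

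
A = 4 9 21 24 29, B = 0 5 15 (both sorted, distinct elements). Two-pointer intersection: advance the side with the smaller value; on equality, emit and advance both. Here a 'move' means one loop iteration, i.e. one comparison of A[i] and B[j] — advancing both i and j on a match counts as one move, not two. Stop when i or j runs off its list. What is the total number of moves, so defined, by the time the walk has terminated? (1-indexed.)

5 moves

i=1 j=1: 4>0, j++
i=1 j=2: 4<5, i++
i=2 j=2: 9>5, j++
i=2 j=3: 9<15, i++
i=3 j=3: 21>15, j++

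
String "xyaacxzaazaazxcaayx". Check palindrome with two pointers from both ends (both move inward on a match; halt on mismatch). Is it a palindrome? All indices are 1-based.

[1,19] 'x'=='x' → l++,r--
[2,18] 'y'=='y' → l++,r--
[3,17] 'a'=='a' → l++,r--
[4,16] 'a'=='a' → l++,r--
[5,15] 'c'=='c' → l++,r--
[6,14] 'x'=='x' → l++,r--
[7,13] 'z'=='z' → l++,r--
[8,12] 'a'=='a' → l++,r--
[9,11] 'a'=='a' → l++,r--

palindrome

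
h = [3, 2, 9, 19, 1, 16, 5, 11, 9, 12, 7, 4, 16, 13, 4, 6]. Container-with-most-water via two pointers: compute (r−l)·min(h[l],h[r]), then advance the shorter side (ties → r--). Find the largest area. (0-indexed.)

[0,15] min(3,6)*15=45 best=45 * → l++
[1,15] min(2,6)*14=28 best=45 → l++
[2,15] min(9,6)*13=78 best=78 * → r--
[2,14] min(9,4)*12=48 best=78 → r--
[2,13] min(9,13)*11=99 best=99 * → l++
[3,13] min(19,13)*10=130 best=130 * → r--
[3,12] min(19,16)*9=144 best=144 * → r--
[3,11] min(19,4)*8=32 best=144 → r--
[3,10] min(19,7)*7=49 best=144 → r--
[3,9] min(19,12)*6=72 best=144 → r--
[3,8] min(19,9)*5=45 best=144 → r--
[3,7] min(19,11)*4=44 best=144 → r--
[3,6] min(19,5)*3=15 best=144 → r--
[3,5] min(19,16)*2=32 best=144 → r--
[3,4] min(19,1)*1=1 best=144 → r--

max area = 144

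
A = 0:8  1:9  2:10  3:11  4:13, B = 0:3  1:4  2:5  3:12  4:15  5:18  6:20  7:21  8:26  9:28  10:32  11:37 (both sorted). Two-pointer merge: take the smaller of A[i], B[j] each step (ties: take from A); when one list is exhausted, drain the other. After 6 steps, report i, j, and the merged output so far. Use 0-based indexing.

i=0 j=0: A[i]=8>B[j]=3 take 3, j++
i=0 j=1: A[i]=8>B[j]=4 take 4, j++
i=0 j=2: A[i]=8>B[j]=5 take 5, j++
i=0 j=3: A[i]=8<=B[j]=12 take 8, i++
i=1 j=3: A[i]=9<=B[j]=12 take 9, i++
i=2 j=3: A[i]=10<=B[j]=12 take 10, i++

i=3, j=3, merged so far=[3, 4, 5, 8, 9, 10]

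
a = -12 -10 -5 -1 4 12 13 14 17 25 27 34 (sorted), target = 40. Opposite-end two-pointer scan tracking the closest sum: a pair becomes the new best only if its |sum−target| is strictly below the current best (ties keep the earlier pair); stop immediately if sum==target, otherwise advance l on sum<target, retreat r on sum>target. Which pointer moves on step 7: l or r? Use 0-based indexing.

l=0 r=11: -12+34=22 d=18 *, l++
l=1 r=11: -10+34=24 d=16 *, l++
l=2 r=11: -5+34=29 d=11 *, l++
l=3 r=11: -1+34=33 d=7 *, l++
l=4 r=11: 4+34=38 d=2 *, l++
l=5 r=11: 12+34=46 d=6, r--
l=5 r=10: 12+27=39 d=1 *, l++

l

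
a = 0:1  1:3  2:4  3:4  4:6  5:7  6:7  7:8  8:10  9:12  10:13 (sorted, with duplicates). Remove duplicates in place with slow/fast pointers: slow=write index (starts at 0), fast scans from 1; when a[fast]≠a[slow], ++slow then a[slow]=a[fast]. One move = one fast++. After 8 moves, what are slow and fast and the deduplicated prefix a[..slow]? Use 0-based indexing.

(s=0,f=1) a[fast]=3≠a[slow]=1 write a[1]=3 → slow++,fast++
(s=1,f=2) a[fast]=4≠a[slow]=3 write a[2]=4 → slow++,fast++
(s=2,f=3) a[fast]=4=a[slow] dup → fast++
(s=2,f=4) a[fast]=6≠a[slow]=4 write a[3]=6 → slow++,fast++
(s=3,f=5) a[fast]=7≠a[slow]=6 write a[4]=7 → slow++,fast++
(s=4,f=6) a[fast]=7=a[slow] dup → fast++
(s=4,f=7) a[fast]=8≠a[slow]=7 write a[5]=8 → slow++,fast++
(s=5,f=8) a[fast]=10≠a[slow]=8 write a[6]=10 → slow++,fast++

slow=6, fast=9, prefix=[1, 3, 4, 6, 7, 8, 10]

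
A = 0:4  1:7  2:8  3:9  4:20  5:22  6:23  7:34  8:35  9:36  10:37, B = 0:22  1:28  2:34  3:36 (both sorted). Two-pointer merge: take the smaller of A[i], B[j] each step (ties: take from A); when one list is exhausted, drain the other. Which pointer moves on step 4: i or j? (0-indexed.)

[i=0,j=0] A[i]=4<=B[j]=22 take 4 → i++
[i=1,j=0] A[i]=7<=B[j]=22 take 7 → i++
[i=2,j=0] A[i]=8<=B[j]=22 take 8 → i++
[i=3,j=0] A[i]=9<=B[j]=22 take 9 → i++

i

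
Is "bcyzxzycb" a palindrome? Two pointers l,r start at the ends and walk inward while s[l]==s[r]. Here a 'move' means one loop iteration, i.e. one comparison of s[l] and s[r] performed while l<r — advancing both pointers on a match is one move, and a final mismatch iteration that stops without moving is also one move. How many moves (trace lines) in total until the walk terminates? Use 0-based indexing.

4 moves

l=0 r=8: 'b'=='b', l++,r--
l=1 r=7: 'c'=='c', l++,r--
l=2 r=6: 'y'=='y', l++,r--
l=3 r=5: 'z'=='z', l++,r--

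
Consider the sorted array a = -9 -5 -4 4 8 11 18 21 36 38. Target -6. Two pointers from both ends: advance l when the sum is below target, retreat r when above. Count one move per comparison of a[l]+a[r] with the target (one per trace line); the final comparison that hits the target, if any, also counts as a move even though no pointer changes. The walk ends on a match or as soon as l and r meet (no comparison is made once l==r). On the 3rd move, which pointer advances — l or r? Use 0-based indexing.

r

[0,9] -9+38=29 >-6 → r--
[0,8] -9+36=27 >-6 → r--
[0,7] -9+21=12 >-6 → r--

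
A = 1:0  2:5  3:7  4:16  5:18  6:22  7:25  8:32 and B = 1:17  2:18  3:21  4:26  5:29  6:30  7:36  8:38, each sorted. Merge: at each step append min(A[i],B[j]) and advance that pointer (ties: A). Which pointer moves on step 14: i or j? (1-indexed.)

i=1 j=1: A[i]=0<=B[j]=17 take 0, i++
i=2 j=1: A[i]=5<=B[j]=17 take 5, i++
i=3 j=1: A[i]=7<=B[j]=17 take 7, i++
i=4 j=1: A[i]=16<=B[j]=17 take 16, i++
i=5 j=1: A[i]=18>B[j]=17 take 17, j++
i=5 j=2: A[i]=18<=B[j]=18 take 18, i++
i=6 j=2: A[i]=22>B[j]=18 take 18, j++
i=6 j=3: A[i]=22>B[j]=21 take 21, j++
i=6 j=4: A[i]=22<=B[j]=26 take 22, i++
i=7 j=4: A[i]=25<=B[j]=26 take 25, i++
i=8 j=4: A[i]=32>B[j]=26 take 26, j++
i=8 j=5: A[i]=32>B[j]=29 take 29, j++
i=8 j=6: A[i]=32>B[j]=30 take 30, j++
i=8 j=7: A[i]=32<=B[j]=36 take 32, i++

i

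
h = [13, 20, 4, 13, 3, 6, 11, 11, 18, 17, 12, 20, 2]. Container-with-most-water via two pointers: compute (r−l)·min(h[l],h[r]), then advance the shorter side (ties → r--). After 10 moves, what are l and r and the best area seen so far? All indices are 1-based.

[1,13] min(13,2)*12=24 best=24 * → r--
[1,12] min(13,20)*11=143 best=143 * → l++
[2,12] min(20,20)*10=200 best=200 * → r--
[2,11] min(20,12)*9=108 best=200 → r--
[2,10] min(20,17)*8=136 best=200 → r--
[2,9] min(20,18)*7=126 best=200 → r--
[2,8] min(20,11)*6=66 best=200 → r--
[2,7] min(20,11)*5=55 best=200 → r--
[2,6] min(20,6)*4=24 best=200 → r--
[2,5] min(20,3)*3=9 best=200 → r--

l=2, r=4, best area=200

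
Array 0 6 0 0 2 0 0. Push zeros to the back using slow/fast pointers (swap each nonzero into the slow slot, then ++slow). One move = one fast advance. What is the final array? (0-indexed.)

[6, 2, 0, 0, 0, 0, 0]

(s=0,f=0) a[fast]=0 → fast++
(s=0,f=1) a[fast]=6≠0 swap→a[0]=6 → slow++,fast++
(s=1,f=2) a[fast]=0 → fast++
(s=1,f=3) a[fast]=0 → fast++
(s=1,f=4) a[fast]=2≠0 swap→a[1]=2 → slow++,fast++
(s=2,f=5) a[fast]=0 → fast++
(s=2,f=6) a[fast]=0 → fast++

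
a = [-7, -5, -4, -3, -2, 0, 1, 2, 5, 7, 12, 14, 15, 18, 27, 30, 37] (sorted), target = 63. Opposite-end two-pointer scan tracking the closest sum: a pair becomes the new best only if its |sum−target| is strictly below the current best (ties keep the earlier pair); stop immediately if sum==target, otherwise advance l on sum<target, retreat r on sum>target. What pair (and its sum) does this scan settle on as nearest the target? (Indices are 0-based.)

pair (27, 37) with sum 64 (|Δ|=1)

[0,16] -7+37=30 d=33 * → l++
[1,16] -5+37=32 d=31 * → l++
[2,16] -4+37=33 d=30 * → l++
[3,16] -3+37=34 d=29 * → l++
[4,16] -2+37=35 d=28 * → l++
[5,16] 0+37=37 d=26 * → l++
[6,16] 1+37=38 d=25 * → l++
[7,16] 2+37=39 d=24 * → l++
[8,16] 5+37=42 d=21 * → l++
[9,16] 7+37=44 d=19 * → l++
[10,16] 12+37=49 d=14 * → l++
[11,16] 14+37=51 d=12 * → l++
[12,16] 15+37=52 d=11 * → l++
[13,16] 18+37=55 d=8 * → l++
[14,16] 27+37=64 d=1 * → r--
[14,15] 27+30=57 d=6 → l++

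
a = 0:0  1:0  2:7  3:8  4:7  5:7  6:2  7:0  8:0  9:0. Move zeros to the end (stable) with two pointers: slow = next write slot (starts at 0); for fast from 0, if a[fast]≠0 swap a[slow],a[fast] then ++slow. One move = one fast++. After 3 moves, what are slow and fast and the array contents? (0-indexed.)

slow=0 fast=0: a[fast]=0, fast++
slow=0 fast=1: a[fast]=0, fast++
slow=0 fast=2: a[fast]=7≠0 swap→a[0]=7, slow++,fast++

slow=1, fast=3, a=[7, 0, 0, 8, 7, 7, 2, 0, 0, 0]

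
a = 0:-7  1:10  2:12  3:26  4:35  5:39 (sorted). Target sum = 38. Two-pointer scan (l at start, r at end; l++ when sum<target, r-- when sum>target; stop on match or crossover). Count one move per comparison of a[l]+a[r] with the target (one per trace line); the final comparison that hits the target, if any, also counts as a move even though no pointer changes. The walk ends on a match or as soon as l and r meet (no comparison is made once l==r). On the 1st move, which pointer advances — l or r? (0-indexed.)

[0,5] -7+39=32 <38 → l++

l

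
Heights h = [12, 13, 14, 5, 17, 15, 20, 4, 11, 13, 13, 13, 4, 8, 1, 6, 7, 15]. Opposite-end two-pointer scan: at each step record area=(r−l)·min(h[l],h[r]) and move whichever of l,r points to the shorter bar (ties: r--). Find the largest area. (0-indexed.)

[0,17] min(12,15)*17=204 best=204 * → l++
[1,17] min(13,15)*16=208 best=208 * → l++
[2,17] min(14,15)*15=210 best=210 * → l++
[3,17] min(5,15)*14=70 best=210 → l++
[4,17] min(17,15)*13=195 best=210 → r--
[4,16] min(17,7)*12=84 best=210 → r--
[4,15] min(17,6)*11=66 best=210 → r--
[4,14] min(17,1)*10=10 best=210 → r--
[4,13] min(17,8)*9=72 best=210 → r--
[4,12] min(17,4)*8=32 best=210 → r--
[4,11] min(17,13)*7=91 best=210 → r--
[4,10] min(17,13)*6=78 best=210 → r--
[4,9] min(17,13)*5=65 best=210 → r--
[4,8] min(17,11)*4=44 best=210 → r--
[4,7] min(17,4)*3=12 best=210 → r--
[4,6] min(17,20)*2=34 best=210 → l++
[5,6] min(15,20)*1=15 best=210 → l++

max area = 210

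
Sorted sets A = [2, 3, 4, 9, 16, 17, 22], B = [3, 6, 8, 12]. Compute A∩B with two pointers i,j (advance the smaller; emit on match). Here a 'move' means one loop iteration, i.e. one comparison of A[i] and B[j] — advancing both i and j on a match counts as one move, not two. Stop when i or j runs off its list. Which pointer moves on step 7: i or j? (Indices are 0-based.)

i=0 j=0: 2<3, i++
i=1 j=0: 3==3 emit, i++,j++
i=2 j=1: 4<6, i++
i=3 j=1: 9>6, j++
i=3 j=2: 9>8, j++
i=3 j=3: 9<12, i++
i=4 j=3: 16>12, j++

j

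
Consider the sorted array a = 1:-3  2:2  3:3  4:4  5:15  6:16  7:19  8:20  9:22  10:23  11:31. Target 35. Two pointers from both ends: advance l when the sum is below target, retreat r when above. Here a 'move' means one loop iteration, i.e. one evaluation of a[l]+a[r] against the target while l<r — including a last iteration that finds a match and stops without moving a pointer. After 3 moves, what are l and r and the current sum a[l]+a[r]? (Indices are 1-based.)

l=1 r=11: -3+31=28 <35, l++
l=2 r=11: 2+31=33 <35, l++
l=3 r=11: 3+31=34 <35, l++

l=4, r=11, sum=35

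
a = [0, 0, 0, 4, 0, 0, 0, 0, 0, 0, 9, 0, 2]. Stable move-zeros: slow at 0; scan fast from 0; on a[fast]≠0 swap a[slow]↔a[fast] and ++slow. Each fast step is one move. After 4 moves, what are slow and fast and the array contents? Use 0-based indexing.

(s=0,f=0) a[fast]=0 → fast++
(s=0,f=1) a[fast]=0 → fast++
(s=0,f=2) a[fast]=0 → fast++
(s=0,f=3) a[fast]=4≠0 swap→a[0]=4 → slow++,fast++

slow=1, fast=4, a=[4, 0, 0, 0, 0, 0, 0, 0, 0, 0, 9, 0, 2]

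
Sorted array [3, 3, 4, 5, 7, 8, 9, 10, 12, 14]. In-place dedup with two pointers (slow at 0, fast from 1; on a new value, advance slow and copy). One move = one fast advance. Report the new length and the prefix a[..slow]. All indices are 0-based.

length 9; prefix = [3, 4, 5, 7, 8, 9, 10, 12, 14]

slow=0 fast=1: a[fast]=3=a[slow] dup, fast++
slow=0 fast=2: a[fast]=4≠a[slow]=3 write a[1]=4, slow++,fast++
slow=1 fast=3: a[fast]=5≠a[slow]=4 write a[2]=5, slow++,fast++
slow=2 fast=4: a[fast]=7≠a[slow]=5 write a[3]=7, slow++,fast++
slow=3 fast=5: a[fast]=8≠a[slow]=7 write a[4]=8, slow++,fast++
slow=4 fast=6: a[fast]=9≠a[slow]=8 write a[5]=9, slow++,fast++
slow=5 fast=7: a[fast]=10≠a[slow]=9 write a[6]=10, slow++,fast++
slow=6 fast=8: a[fast]=12≠a[slow]=10 write a[7]=12, slow++,fast++
slow=7 fast=9: a[fast]=14≠a[slow]=12 write a[8]=14, slow++,fast++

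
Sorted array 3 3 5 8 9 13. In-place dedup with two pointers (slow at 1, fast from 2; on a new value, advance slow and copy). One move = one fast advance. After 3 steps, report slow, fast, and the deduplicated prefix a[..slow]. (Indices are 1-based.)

slow=1 fast=2: a[fast]=3=a[slow] dup, fast++
slow=1 fast=3: a[fast]=5≠a[slow]=3 write a[2]=5, slow++,fast++
slow=2 fast=4: a[fast]=8≠a[slow]=5 write a[3]=8, slow++,fast++

slow=3, fast=5, prefix=[3, 5, 8]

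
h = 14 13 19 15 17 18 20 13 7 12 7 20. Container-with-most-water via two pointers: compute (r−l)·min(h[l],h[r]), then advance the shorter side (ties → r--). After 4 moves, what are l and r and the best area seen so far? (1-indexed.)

[1,12] min(14,20)*11=154 best=154 * → l++
[2,12] min(13,20)*10=130 best=154 → l++
[3,12] min(19,20)*9=171 best=171 * → l++
[4,12] min(15,20)*8=120 best=171 → l++

l=5, r=12, best area=171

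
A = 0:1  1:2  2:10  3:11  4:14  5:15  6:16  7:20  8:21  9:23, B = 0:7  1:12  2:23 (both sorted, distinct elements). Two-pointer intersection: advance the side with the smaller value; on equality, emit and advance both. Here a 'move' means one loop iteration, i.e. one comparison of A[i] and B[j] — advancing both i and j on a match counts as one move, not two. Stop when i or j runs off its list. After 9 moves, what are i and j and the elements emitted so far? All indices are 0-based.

i=7, j=2, emitted=[]

i=0 j=0: 1<7, i++
i=1 j=0: 2<7, i++
i=2 j=0: 10>7, j++
i=2 j=1: 10<12, i++
i=3 j=1: 11<12, i++
i=4 j=1: 14>12, j++
i=4 j=2: 14<23, i++
i=5 j=2: 15<23, i++
i=6 j=2: 16<23, i++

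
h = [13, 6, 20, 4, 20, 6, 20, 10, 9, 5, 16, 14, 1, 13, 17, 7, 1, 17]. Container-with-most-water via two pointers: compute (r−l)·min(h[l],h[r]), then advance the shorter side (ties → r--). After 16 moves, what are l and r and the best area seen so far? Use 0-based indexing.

l=0 r=17: min(13,17)*17=221 best=221 *, l++
l=1 r=17: min(6,17)*16=96 best=221, l++
l=2 r=17: min(20,17)*15=255 best=255 *, r--
l=2 r=16: min(20,1)*14=14 best=255, r--
l=2 r=15: min(20,7)*13=91 best=255, r--
l=2 r=14: min(20,17)*12=204 best=255, r--
l=2 r=13: min(20,13)*11=143 best=255, r--
l=2 r=12: min(20,1)*10=10 best=255, r--
l=2 r=11: min(20,14)*9=126 best=255, r--
l=2 r=10: min(20,16)*8=128 best=255, r--
l=2 r=9: min(20,5)*7=35 best=255, r--
l=2 r=8: min(20,9)*6=54 best=255, r--
l=2 r=7: min(20,10)*5=50 best=255, r--
l=2 r=6: min(20,20)*4=80 best=255, r--
l=2 r=5: min(20,6)*3=18 best=255, r--
l=2 r=4: min(20,20)*2=40 best=255, r--

l=2, r=3, best area=255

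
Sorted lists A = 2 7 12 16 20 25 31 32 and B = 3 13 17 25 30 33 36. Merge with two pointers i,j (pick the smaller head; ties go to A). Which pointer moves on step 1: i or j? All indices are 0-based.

i

[i=0,j=0] A[i]=2<=B[j]=3 take 2 → i++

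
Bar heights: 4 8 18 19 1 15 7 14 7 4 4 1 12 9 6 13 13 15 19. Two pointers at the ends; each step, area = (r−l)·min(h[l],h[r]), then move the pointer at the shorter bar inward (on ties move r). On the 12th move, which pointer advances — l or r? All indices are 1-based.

l=1 r=19: min(4,19)*18=72 best=72 *, l++
l=2 r=19: min(8,19)*17=136 best=136 *, l++
l=3 r=19: min(18,19)*16=288 best=288 *, l++
l=4 r=19: min(19,19)*15=285 best=288, r--
l=4 r=18: min(19,15)*14=210 best=288, r--
l=4 r=17: min(19,13)*13=169 best=288, r--
l=4 r=16: min(19,13)*12=156 best=288, r--
l=4 r=15: min(19,6)*11=66 best=288, r--
l=4 r=14: min(19,9)*10=90 best=288, r--
l=4 r=13: min(19,12)*9=108 best=288, r--
l=4 r=12: min(19,1)*8=8 best=288, r--
l=4 r=11: min(19,4)*7=28 best=288, r--

r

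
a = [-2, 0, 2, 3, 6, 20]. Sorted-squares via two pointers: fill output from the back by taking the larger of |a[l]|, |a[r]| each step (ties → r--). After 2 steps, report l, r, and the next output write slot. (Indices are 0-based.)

[0,5] |-2|<=|20| out[5]=400 → r--
[0,4] |-2|<=|6| out[4]=36 → r--

l=0, r=3, next write slot=3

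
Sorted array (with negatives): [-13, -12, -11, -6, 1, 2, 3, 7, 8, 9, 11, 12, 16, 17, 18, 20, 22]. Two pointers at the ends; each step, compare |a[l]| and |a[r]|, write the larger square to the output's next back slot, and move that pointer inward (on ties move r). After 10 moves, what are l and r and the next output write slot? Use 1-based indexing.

l=4, r=10, next write slot=7

[1,17] |-13|<=|22| out[17]=484 → r--
[1,16] |-13|<=|20| out[16]=400 → r--
[1,15] |-13|<=|18| out[15]=324 → r--
[1,14] |-13|<=|17| out[14]=289 → r--
[1,13] |-13|<=|16| out[13]=256 → r--
[1,12] |-13|>|12| out[12]=169 → l++
[2,12] |-12|<=|12| out[11]=144 → r--
[2,11] |-12|>|11| out[10]=144 → l++
[3,11] |-11|<=|11| out[9]=121 → r--
[3,10] |-11|>|9| out[8]=121 → l++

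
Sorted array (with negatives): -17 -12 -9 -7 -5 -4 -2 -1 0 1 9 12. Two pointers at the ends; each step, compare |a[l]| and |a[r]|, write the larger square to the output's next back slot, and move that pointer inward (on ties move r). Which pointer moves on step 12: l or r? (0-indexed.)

[0,11] |-17|>|12| out[11]=289 → l++
[1,11] |-12|<=|12| out[10]=144 → r--
[1,10] |-12|>|9| out[9]=144 → l++
[2,10] |-9|<=|9| out[8]=81 → r--
[2,9] |-9|>|1| out[7]=81 → l++
[3,9] |-7|>|1| out[6]=49 → l++
[4,9] |-5|>|1| out[5]=25 → l++
[5,9] |-4|>|1| out[4]=16 → l++
[6,9] |-2|>|1| out[3]=4 → l++
[7,9] |-1|<=|1| out[2]=1 → r--
[7,8] |-1|>|0| out[1]=1 → l++
[8,8] |0|<=|0| out[0]=0 → r--

r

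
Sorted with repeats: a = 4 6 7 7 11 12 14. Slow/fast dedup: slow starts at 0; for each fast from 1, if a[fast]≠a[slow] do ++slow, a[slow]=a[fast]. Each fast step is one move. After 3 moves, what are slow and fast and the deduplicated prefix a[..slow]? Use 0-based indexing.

slow=2, fast=4, prefix=[4, 6, 7]

slow=0 fast=1: a[fast]=6≠a[slow]=4 write a[1]=6, slow++,fast++
slow=1 fast=2: a[fast]=7≠a[slow]=6 write a[2]=7, slow++,fast++
slow=2 fast=3: a[fast]=7=a[slow] dup, fast++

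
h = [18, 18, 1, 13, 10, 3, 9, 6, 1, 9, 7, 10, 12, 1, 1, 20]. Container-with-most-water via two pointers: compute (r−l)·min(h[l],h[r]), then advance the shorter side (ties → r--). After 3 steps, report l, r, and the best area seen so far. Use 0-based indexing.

l=3, r=15, best area=270

l=0 r=15: min(18,20)*15=270 best=270 *, l++
l=1 r=15: min(18,20)*14=252 best=270, l++
l=2 r=15: min(1,20)*13=13 best=270, l++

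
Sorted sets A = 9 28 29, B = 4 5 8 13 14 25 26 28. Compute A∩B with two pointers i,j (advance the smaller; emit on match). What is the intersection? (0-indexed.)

i=0 j=0: 9>4, j++
i=0 j=1: 9>5, j++
i=0 j=2: 9>8, j++
i=0 j=3: 9<13, i++
i=1 j=3: 28>13, j++
i=1 j=4: 28>14, j++
i=1 j=5: 28>25, j++
i=1 j=6: 28>26, j++
i=1 j=7: 28==28 emit, i++,j++

intersection = [28]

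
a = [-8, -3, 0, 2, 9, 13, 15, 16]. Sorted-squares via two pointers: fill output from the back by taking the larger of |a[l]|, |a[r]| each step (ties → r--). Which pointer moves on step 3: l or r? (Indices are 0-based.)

r

l=0 r=7: |-8|<=|16| out[7]=256, r--
l=0 r=6: |-8|<=|15| out[6]=225, r--
l=0 r=5: |-8|<=|13| out[5]=169, r--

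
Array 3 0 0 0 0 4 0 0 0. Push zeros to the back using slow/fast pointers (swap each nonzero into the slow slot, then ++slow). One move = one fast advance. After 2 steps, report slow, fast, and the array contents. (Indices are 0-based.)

slow=1, fast=2, a=[3, 0, 0, 0, 0, 4, 0, 0, 0]

(s=0,f=0) a[fast]=3≠0 swap→a[0]=3 → slow++,fast++
(s=1,f=1) a[fast]=0 → fast++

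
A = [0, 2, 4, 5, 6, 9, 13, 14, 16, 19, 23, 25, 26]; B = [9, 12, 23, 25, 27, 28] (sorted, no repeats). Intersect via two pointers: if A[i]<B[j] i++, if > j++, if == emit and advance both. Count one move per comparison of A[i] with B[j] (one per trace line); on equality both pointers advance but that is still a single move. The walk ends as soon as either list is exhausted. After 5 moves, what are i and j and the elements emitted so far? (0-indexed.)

i=5, j=0, emitted=[]

i=0 j=0: 0<9, i++
i=1 j=0: 2<9, i++
i=2 j=0: 4<9, i++
i=3 j=0: 5<9, i++
i=4 j=0: 6<9, i++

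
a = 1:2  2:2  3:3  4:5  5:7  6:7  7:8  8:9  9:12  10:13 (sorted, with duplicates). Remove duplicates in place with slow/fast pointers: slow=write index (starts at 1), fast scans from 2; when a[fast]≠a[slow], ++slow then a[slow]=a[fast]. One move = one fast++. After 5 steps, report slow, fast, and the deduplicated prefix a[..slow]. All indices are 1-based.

slow=4, fast=7, prefix=[2, 3, 5, 7]

slow=1 fast=2: a[fast]=2=a[slow] dup, fast++
slow=1 fast=3: a[fast]=3≠a[slow]=2 write a[2]=3, slow++,fast++
slow=2 fast=4: a[fast]=5≠a[slow]=3 write a[3]=5, slow++,fast++
slow=3 fast=5: a[fast]=7≠a[slow]=5 write a[4]=7, slow++,fast++
slow=4 fast=6: a[fast]=7=a[slow] dup, fast++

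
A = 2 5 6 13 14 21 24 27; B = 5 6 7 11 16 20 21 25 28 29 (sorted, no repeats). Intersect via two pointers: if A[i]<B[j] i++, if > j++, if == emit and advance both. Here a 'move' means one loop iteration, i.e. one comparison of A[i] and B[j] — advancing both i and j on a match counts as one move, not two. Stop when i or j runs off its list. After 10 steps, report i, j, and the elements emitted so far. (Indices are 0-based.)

i=0 j=0: 2<5, i++
i=1 j=0: 5==5 emit, i++,j++
i=2 j=1: 6==6 emit, i++,j++
i=3 j=2: 13>7, j++
i=3 j=3: 13>11, j++
i=3 j=4: 13<16, i++
i=4 j=4: 14<16, i++
i=5 j=4: 21>16, j++
i=5 j=5: 21>20, j++
i=5 j=6: 21==21 emit, i++,j++

i=6, j=7, emitted=[5, 6, 21]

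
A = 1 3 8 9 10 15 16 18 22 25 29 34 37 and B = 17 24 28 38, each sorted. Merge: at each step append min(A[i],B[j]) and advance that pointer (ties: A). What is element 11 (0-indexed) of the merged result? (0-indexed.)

merged[11] = 25

i=0 j=0: A[i]=1<=B[j]=17 take 1, i++
i=1 j=0: A[i]=3<=B[j]=17 take 3, i++
i=2 j=0: A[i]=8<=B[j]=17 take 8, i++
i=3 j=0: A[i]=9<=B[j]=17 take 9, i++
i=4 j=0: A[i]=10<=B[j]=17 take 10, i++
i=5 j=0: A[i]=15<=B[j]=17 take 15, i++
i=6 j=0: A[i]=16<=B[j]=17 take 16, i++
i=7 j=0: A[i]=18>B[j]=17 take 17, j++
i=7 j=1: A[i]=18<=B[j]=24 take 18, i++
i=8 j=1: A[i]=22<=B[j]=24 take 22, i++
i=9 j=1: A[i]=25>B[j]=24 take 24, j++
i=9 j=2: A[i]=25<=B[j]=28 take 25, i++
i=10 j=2: A[i]=29>B[j]=28 take 28, j++
i=10 j=3: A[i]=29<=B[j]=38 take 29, i++
i=11 j=3: A[i]=34<=B[j]=38 take 34, i++
i=12 j=3: A[i]=37<=B[j]=38 take 37, i++
i=13 j=3: A done, take B[j]=38, j++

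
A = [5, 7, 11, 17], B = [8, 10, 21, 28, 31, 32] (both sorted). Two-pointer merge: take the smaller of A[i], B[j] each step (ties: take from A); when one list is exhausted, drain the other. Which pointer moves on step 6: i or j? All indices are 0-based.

i

[i=0,j=0] A[i]=5<=B[j]=8 take 5 → i++
[i=1,j=0] A[i]=7<=B[j]=8 take 7 → i++
[i=2,j=0] A[i]=11>B[j]=8 take 8 → j++
[i=2,j=1] A[i]=11>B[j]=10 take 10 → j++
[i=2,j=2] A[i]=11<=B[j]=21 take 11 → i++
[i=3,j=2] A[i]=17<=B[j]=21 take 17 → i++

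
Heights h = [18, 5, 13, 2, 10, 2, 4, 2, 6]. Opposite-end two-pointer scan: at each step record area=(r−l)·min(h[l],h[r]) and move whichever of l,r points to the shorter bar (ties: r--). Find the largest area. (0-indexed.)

l=0 r=8: min(18,6)*8=48 best=48 *, r--
l=0 r=7: min(18,2)*7=14 best=48, r--
l=0 r=6: min(18,4)*6=24 best=48, r--
l=0 r=5: min(18,2)*5=10 best=48, r--
l=0 r=4: min(18,10)*4=40 best=48, r--
l=0 r=3: min(18,2)*3=6 best=48, r--
l=0 r=2: min(18,13)*2=26 best=48, r--
l=0 r=1: min(18,5)*1=5 best=48, r--

max area = 48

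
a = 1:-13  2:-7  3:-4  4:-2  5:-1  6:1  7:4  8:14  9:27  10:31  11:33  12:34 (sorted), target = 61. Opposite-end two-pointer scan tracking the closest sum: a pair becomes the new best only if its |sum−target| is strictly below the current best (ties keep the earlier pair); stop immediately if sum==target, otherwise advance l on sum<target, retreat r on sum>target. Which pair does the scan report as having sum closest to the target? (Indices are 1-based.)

pair (27, 34) with sum 61 (|Δ|=0)

l=1 r=12: -13+34=21 d=40 *, l++
l=2 r=12: -7+34=27 d=34 *, l++
l=3 r=12: -4+34=30 d=31 *, l++
l=4 r=12: -2+34=32 d=29 *, l++
l=5 r=12: -1+34=33 d=28 *, l++
l=6 r=12: 1+34=35 d=26 *, l++
l=7 r=12: 4+34=38 d=23 *, l++
l=8 r=12: 14+34=48 d=13 *, l++
l=9 r=12: 27+34=61 d=0 *, stop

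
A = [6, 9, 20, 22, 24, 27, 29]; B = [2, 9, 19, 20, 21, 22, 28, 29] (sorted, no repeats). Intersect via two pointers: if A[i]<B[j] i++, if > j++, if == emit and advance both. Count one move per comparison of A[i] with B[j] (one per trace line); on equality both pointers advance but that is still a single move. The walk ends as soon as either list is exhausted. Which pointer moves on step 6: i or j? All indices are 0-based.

[i=0,j=0] 6>2 → j++
[i=0,j=1] 6<9 → i++
[i=1,j=1] 9==9 emit → i++,j++
[i=2,j=2] 20>19 → j++
[i=2,j=3] 20==20 emit → i++,j++
[i=3,j=4] 22>21 → j++

j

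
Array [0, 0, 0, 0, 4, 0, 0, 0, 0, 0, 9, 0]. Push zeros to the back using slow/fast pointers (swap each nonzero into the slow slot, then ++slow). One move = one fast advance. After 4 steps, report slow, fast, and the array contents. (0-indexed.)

slow=0 fast=0: a[fast]=0, fast++
slow=0 fast=1: a[fast]=0, fast++
slow=0 fast=2: a[fast]=0, fast++
slow=0 fast=3: a[fast]=0, fast++

slow=0, fast=4, a=[0, 0, 0, 0, 4, 0, 0, 0, 0, 0, 9, 0]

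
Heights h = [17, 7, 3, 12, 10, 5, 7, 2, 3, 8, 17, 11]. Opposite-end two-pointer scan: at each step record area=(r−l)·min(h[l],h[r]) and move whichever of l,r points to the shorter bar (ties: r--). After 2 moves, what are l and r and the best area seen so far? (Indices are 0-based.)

l=0 r=11: min(17,11)*11=121 best=121 *, r--
l=0 r=10: min(17,17)*10=170 best=170 *, r--

l=0, r=9, best area=170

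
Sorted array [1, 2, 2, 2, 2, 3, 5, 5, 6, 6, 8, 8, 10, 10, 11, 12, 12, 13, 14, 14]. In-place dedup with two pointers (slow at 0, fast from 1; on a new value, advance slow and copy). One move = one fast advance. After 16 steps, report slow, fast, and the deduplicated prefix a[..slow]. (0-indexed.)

slow=8, fast=17, prefix=[1, 2, 3, 5, 6, 8, 10, 11, 12]

slow=0 fast=1: a[fast]=2≠a[slow]=1 write a[1]=2, slow++,fast++
slow=1 fast=2: a[fast]=2=a[slow] dup, fast++
slow=1 fast=3: a[fast]=2=a[slow] dup, fast++
slow=1 fast=4: a[fast]=2=a[slow] dup, fast++
slow=1 fast=5: a[fast]=3≠a[slow]=2 write a[2]=3, slow++,fast++
slow=2 fast=6: a[fast]=5≠a[slow]=3 write a[3]=5, slow++,fast++
slow=3 fast=7: a[fast]=5=a[slow] dup, fast++
slow=3 fast=8: a[fast]=6≠a[slow]=5 write a[4]=6, slow++,fast++
slow=4 fast=9: a[fast]=6=a[slow] dup, fast++
slow=4 fast=10: a[fast]=8≠a[slow]=6 write a[5]=8, slow++,fast++
slow=5 fast=11: a[fast]=8=a[slow] dup, fast++
slow=5 fast=12: a[fast]=10≠a[slow]=8 write a[6]=10, slow++,fast++
slow=6 fast=13: a[fast]=10=a[slow] dup, fast++
slow=6 fast=14: a[fast]=11≠a[slow]=10 write a[7]=11, slow++,fast++
slow=7 fast=15: a[fast]=12≠a[slow]=11 write a[8]=12, slow++,fast++
slow=8 fast=16: a[fast]=12=a[slow] dup, fast++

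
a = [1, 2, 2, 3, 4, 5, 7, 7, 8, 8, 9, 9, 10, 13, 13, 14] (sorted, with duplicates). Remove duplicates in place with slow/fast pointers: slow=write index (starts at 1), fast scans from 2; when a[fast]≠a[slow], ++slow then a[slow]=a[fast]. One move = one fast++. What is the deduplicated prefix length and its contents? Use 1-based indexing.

length 11; prefix = [1, 2, 3, 4, 5, 7, 8, 9, 10, 13, 14]

(s=1,f=2) a[fast]=2≠a[slow]=1 write a[2]=2 → slow++,fast++
(s=2,f=3) a[fast]=2=a[slow] dup → fast++
(s=2,f=4) a[fast]=3≠a[slow]=2 write a[3]=3 → slow++,fast++
(s=3,f=5) a[fast]=4≠a[slow]=3 write a[4]=4 → slow++,fast++
(s=4,f=6) a[fast]=5≠a[slow]=4 write a[5]=5 → slow++,fast++
(s=5,f=7) a[fast]=7≠a[slow]=5 write a[6]=7 → slow++,fast++
(s=6,f=8) a[fast]=7=a[slow] dup → fast++
(s=6,f=9) a[fast]=8≠a[slow]=7 write a[7]=8 → slow++,fast++
(s=7,f=10) a[fast]=8=a[slow] dup → fast++
(s=7,f=11) a[fast]=9≠a[slow]=8 write a[8]=9 → slow++,fast++
(s=8,f=12) a[fast]=9=a[slow] dup → fast++
(s=8,f=13) a[fast]=10≠a[slow]=9 write a[9]=10 → slow++,fast++
(s=9,f=14) a[fast]=13≠a[slow]=10 write a[10]=13 → slow++,fast++
(s=10,f=15) a[fast]=13=a[slow] dup → fast++
(s=10,f=16) a[fast]=14≠a[slow]=13 write a[11]=14 → slow++,fast++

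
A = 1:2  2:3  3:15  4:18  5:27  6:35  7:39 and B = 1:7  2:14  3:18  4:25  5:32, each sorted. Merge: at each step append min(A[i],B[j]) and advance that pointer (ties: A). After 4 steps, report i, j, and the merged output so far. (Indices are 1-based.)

i=3, j=3, merged so far=[2, 3, 7, 14]

i=1 j=1: A[i]=2<=B[j]=7 take 2, i++
i=2 j=1: A[i]=3<=B[j]=7 take 3, i++
i=3 j=1: A[i]=15>B[j]=7 take 7, j++
i=3 j=2: A[i]=15>B[j]=14 take 14, j++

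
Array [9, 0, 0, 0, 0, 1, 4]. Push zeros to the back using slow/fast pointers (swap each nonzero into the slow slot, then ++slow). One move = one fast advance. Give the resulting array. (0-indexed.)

[9, 1, 4, 0, 0, 0, 0]

slow=0 fast=0: a[fast]=9≠0 swap→a[0]=9, slow++,fast++
slow=1 fast=1: a[fast]=0, fast++
slow=1 fast=2: a[fast]=0, fast++
slow=1 fast=3: a[fast]=0, fast++
slow=1 fast=4: a[fast]=0, fast++
slow=1 fast=5: a[fast]=1≠0 swap→a[1]=1, slow++,fast++
slow=2 fast=6: a[fast]=4≠0 swap→a[2]=4, slow++,fast++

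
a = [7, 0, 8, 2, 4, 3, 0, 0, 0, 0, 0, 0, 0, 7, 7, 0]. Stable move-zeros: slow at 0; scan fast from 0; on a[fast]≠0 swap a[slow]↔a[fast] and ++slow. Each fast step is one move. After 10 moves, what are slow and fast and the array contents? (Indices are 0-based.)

slow=5, fast=10, a=[7, 8, 2, 4, 3, 0, 0, 0, 0, 0, 0, 0, 0, 7, 7, 0]

(s=0,f=0) a[fast]=7≠0 swap→a[0]=7 → slow++,fast++
(s=1,f=1) a[fast]=0 → fast++
(s=1,f=2) a[fast]=8≠0 swap→a[1]=8 → slow++,fast++
(s=2,f=3) a[fast]=2≠0 swap→a[2]=2 → slow++,fast++
(s=3,f=4) a[fast]=4≠0 swap→a[3]=4 → slow++,fast++
(s=4,f=5) a[fast]=3≠0 swap→a[4]=3 → slow++,fast++
(s=5,f=6) a[fast]=0 → fast++
(s=5,f=7) a[fast]=0 → fast++
(s=5,f=8) a[fast]=0 → fast++
(s=5,f=9) a[fast]=0 → fast++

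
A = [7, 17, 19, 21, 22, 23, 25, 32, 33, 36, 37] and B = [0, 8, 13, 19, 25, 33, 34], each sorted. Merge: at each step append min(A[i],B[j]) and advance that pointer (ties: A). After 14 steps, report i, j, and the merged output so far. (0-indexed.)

i=9, j=5, merged so far=[0, 7, 8, 13, 17, 19, 19, 21, 22, 23, 25, 25, 32, 33]

i=0 j=0: A[i]=7>B[j]=0 take 0, j++
i=0 j=1: A[i]=7<=B[j]=8 take 7, i++
i=1 j=1: A[i]=17>B[j]=8 take 8, j++
i=1 j=2: A[i]=17>B[j]=13 take 13, j++
i=1 j=3: A[i]=17<=B[j]=19 take 17, i++
i=2 j=3: A[i]=19<=B[j]=19 take 19, i++
i=3 j=3: A[i]=21>B[j]=19 take 19, j++
i=3 j=4: A[i]=21<=B[j]=25 take 21, i++
i=4 j=4: A[i]=22<=B[j]=25 take 22, i++
i=5 j=4: A[i]=23<=B[j]=25 take 23, i++
i=6 j=4: A[i]=25<=B[j]=25 take 25, i++
i=7 j=4: A[i]=32>B[j]=25 take 25, j++
i=7 j=5: A[i]=32<=B[j]=33 take 32, i++
i=8 j=5: A[i]=33<=B[j]=33 take 33, i++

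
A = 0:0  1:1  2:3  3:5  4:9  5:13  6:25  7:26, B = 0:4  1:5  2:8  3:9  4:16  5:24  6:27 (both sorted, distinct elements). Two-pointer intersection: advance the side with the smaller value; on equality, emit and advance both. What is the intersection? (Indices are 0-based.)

i=0 j=0: 0<4, i++
i=1 j=0: 1<4, i++
i=2 j=0: 3<4, i++
i=3 j=0: 5>4, j++
i=3 j=1: 5==5 emit, i++,j++
i=4 j=2: 9>8, j++
i=4 j=3: 9==9 emit, i++,j++
i=5 j=4: 13<16, i++
i=6 j=4: 25>16, j++
i=6 j=5: 25>24, j++
i=6 j=6: 25<27, i++
i=7 j=6: 26<27, i++

intersection = [5, 9]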